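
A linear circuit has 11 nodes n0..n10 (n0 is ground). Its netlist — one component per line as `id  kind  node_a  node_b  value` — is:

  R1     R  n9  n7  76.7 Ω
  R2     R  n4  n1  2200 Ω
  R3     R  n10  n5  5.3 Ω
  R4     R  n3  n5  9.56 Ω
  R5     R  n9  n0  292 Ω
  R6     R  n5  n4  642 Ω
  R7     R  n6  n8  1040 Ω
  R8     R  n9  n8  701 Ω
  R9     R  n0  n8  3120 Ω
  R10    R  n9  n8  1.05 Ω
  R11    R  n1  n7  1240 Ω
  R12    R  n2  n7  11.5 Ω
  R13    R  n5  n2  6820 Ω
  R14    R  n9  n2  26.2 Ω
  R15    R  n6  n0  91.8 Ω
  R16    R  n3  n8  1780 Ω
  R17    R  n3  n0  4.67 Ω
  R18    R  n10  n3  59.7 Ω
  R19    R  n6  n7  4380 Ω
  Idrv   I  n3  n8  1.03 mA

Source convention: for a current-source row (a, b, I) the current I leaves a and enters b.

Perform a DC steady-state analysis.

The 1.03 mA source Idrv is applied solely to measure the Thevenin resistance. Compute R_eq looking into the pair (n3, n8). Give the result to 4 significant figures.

MNA unknowns: 10 node voltages V₁..V_10
R1: Y=0.01304 on G[9,7]
R2: Y=0.0004545 on G[4,1]
R3: Y=0.1887 on G[10,5]
R4: Y=0.1046 on G[3,5]
R5: Y=0.003425 on G[9,0]
R6: Y=0.001558 on G[5,4]
R7: Y=0.0009615 on G[6,8]
R8: Y=0.001427 on G[9,8]
R9: Y=0.0003205 on G[0,8]
R10: Y=0.9524 on G[9,8]
R11: Y=0.0008065 on G[1,7]
R12: Y=0.08696 on G[2,7]
R13: Y=0.0001466 on G[5,2]
R14: Y=0.03817 on G[9,2]
R15: Y=0.01089 on G[6,0]
R16: Y=0.0005618 on G[3,8]
R17: Y=0.2141 on G[3,0]
R18: Y=0.01675 on G[10,3]
R19: Y=0.0002283 on G[6,7]
Idrv: z[3]−=0.00103, z[8]+=0.00103
solve → V1=0.1211, V2=0.1759, V3=-0.004004, V4=0.02470, V5=-0.003419, V6=0.01753, V7=0.1754, V8=0.1786, V9=0.1779, V10=-0.003467

R_eq = 177.3 Ω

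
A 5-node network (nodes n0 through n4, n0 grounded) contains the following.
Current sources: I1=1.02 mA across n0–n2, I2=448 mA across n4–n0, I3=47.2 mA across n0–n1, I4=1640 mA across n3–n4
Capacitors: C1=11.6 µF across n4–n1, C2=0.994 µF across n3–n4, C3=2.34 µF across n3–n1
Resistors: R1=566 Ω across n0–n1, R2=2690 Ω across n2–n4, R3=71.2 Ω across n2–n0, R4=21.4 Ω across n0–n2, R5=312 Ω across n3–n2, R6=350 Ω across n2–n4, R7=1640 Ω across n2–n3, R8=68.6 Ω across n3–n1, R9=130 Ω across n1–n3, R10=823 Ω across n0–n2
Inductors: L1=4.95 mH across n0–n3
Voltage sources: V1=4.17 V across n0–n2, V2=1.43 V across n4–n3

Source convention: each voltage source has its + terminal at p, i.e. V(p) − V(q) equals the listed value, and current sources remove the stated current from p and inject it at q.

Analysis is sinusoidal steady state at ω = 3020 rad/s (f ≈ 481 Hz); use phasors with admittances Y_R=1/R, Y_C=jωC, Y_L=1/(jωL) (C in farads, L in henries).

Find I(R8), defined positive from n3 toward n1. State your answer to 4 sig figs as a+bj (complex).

MNA unknowns: 4 node voltages V₁..V_4 plus 2 source currents (V1, V2)
I1: z[0]−=0.00102, z[2]+=0.00102
C1: Y=0.000+0.03503j on G[4,1]
I2: z[4]−=0.448, z[0]+=0.448
R1: Y=0.001767+0.000j on G[0,1]
R2: Y=0.0003717+0.000j on G[2,4]
R3: Y=0.01404+0.000j on G[2,0]
R4: Y=0.04673+0.000j on G[0,2]
I3: z[0]−=0.0472, z[1]+=0.0472
R5: Y=0.003205+0.000j on G[3,2]
L1: Y=0.000-0.06689j on G[0,3]
C2: Y=0.000+0.003002j on G[3,4]
R6: Y=0.002857+0.000j on G[2,4]
R7: Y=0.0006098+0.000j on G[2,3]
C3: Y=0.000+0.007067j on G[3,1]
I4: z[3]−=1.64, z[4]+=1.64
R8: Y=0.01458+0.000j on G[3,1]
R9: Y=0.007692+0.000j on G[1,3]
R10: Y=0.001215+0.000j on G[0,2]
V1: row V0−V2=4.17, i_V1 at 0,2
V2: row V4−V3=1.43, i_V2 at 4,3
solve → V1=0.7458-6.674j, V2=-4.170+0.000j, V3=-0.8533-6.430j, V4=0.5767-6.430j
aux → i_V1=-0.2875+0.04529j, i_V2=1.185+0.02239j

-0.02331+0.003557j A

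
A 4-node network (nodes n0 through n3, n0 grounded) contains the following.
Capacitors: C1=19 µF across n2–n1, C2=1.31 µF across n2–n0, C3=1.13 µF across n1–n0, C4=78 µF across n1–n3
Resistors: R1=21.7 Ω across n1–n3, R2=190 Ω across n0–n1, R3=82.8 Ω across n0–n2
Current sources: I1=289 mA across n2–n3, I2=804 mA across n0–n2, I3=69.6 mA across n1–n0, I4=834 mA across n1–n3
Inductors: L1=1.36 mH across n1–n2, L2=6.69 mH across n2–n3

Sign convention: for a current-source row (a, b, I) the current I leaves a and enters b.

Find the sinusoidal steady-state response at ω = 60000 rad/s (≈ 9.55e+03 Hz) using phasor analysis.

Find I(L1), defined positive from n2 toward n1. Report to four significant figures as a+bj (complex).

-0.001249-0.0001488j A

MNA unknowns: 3 node voltages V₁..V_3
C1: Y=0.000+1.140j on G[2,1]
R1: Y=0.04608+0.000j on G[1,3]
I1: z[2]−=0.289, z[3]+=0.289
C2: Y=0.000+0.07860j on G[2,0]
I2: z[0]−=0.804, z[2]+=0.804
L1: Y=0.000-0.01225j on G[1,2]
L2: Y=0.000-0.002491j on G[2,3]
I3: z[1]−=0.0696, z[0]+=0.0696
R2: Y=0.005263+0.000j on G[0,1]
C3: Y=0.000+0.06780j on G[1,0]
C4: Y=0.000+4.680j on G[1,3]
R3: Y=0.01208+0.000j on G[0,2]
I4: z[1]−=0.834, z[3]+=0.834
solve → V1=0.5813-4.892j, V2=0.5934-4.994j, V3=0.5837-5.132j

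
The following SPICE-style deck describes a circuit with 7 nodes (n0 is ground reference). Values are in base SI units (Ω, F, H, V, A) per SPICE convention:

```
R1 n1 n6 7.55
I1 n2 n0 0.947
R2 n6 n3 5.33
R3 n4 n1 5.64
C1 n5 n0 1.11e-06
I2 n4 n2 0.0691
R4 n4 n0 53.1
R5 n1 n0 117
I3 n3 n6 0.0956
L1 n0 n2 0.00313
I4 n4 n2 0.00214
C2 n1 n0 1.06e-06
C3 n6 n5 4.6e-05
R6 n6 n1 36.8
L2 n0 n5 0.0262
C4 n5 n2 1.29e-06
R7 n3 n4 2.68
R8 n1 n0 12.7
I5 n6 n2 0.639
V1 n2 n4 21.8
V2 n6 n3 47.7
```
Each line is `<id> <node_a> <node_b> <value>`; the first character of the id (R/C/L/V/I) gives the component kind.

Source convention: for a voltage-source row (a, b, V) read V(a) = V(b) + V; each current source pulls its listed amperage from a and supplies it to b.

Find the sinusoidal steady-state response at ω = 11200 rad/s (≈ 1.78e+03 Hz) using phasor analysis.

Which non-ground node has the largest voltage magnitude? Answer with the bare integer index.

3

Apply KCL at each of the 6 non-ground nodes and solve the resulting linear system.
Node n1: branches {R1, R3, R5, C2, R6, R8} → V_1 = -5.404-1.212j
Node n2: branches {I1, I2, L1, I4, C4, I5, V1} → V_2 = -2.944-1.451j
Node n3: branches {R2, I3, R7, V2} → V_3 = -34.49-2.012j
Node n4: branches {R3, I2, R4, I4, R7, V1} → V_4 = -24.74-1.451j
Node n5: branches {C1, C3, L2, C4} → V_5 = 12.56-1.964j
Node n6: branches {R1, R2, I3, C3, R6, I5, V2} → V_6 = 13.21-2.012j
Source currents: i(V1)=-0.1880+0.1400j, i(V2)=-12.49-0.2096j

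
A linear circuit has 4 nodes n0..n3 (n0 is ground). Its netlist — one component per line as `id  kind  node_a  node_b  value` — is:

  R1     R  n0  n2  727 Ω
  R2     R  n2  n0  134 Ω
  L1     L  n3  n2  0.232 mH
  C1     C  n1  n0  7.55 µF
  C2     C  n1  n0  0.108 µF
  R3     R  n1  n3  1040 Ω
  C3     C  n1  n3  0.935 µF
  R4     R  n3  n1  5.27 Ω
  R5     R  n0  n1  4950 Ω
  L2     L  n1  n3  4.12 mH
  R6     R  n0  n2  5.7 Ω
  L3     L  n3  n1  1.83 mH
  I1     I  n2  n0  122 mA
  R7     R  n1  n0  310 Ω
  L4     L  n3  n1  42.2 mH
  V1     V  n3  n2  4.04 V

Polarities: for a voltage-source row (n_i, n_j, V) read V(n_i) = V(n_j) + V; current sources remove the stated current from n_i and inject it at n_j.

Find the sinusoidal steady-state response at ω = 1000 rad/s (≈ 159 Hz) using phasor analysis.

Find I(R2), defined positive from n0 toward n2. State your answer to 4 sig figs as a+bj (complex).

MNA unknowns: 3 node voltages V₁..V_3 plus 1 source current (V1)
R1: Y=0.001376+0.000j on G[0,2]
R2: Y=0.007463+0.000j on G[2,0]
L1: Y=0.000-4.310j on G[3,2]
C1: Y=0.000+0.007550j on G[1,0]
C2: Y=0.000+0.0001080j on G[1,0]
R3: Y=0.0009615+0.000j on G[1,3]
C3: Y=0.000+0.0009350j on G[1,3]
R4: Y=0.1898+0.000j on G[3,1]
R5: Y=0.0002020+0.000j on G[0,1]
L2: Y=0.000-0.2427j on G[1,3]
R6: Y=0.1754+0.000j on G[0,2]
L3: Y=0.000-0.5464j on G[3,1]
I1: z[2]−=0.122, z[0]+=0.122
R7: Y=0.003226+0.000j on G[1,0]
L4: Y=0.000-0.02370j on G[3,1]
V1: row V3−V2=4.04, i_V1 at 3,2
solve → V1=3.335-0.1573j, V2=-0.7306-0.1357j, V3=3.309-0.1357j
aux → i_V1=-0.01264+17.39j

0.005452+0.001012j A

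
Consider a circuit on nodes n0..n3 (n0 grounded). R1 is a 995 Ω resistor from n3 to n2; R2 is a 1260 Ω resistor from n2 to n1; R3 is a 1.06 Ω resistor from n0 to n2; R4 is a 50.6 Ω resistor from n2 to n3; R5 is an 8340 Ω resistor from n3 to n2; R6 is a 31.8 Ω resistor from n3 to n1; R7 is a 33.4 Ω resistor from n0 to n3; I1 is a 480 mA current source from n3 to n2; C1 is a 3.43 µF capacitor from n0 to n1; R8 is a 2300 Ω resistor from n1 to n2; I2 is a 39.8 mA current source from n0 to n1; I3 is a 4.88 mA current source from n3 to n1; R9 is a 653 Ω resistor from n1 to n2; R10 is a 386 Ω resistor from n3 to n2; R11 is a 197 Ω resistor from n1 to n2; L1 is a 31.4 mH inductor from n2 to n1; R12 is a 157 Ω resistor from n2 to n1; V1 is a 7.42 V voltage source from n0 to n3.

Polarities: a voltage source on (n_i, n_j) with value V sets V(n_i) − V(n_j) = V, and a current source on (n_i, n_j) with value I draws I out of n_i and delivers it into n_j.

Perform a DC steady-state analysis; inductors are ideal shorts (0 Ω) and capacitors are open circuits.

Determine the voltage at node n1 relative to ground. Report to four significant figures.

Apply KCL at each of the 3 non-ground nodes and solve the resulting linear system.
Node n1: branches {R2, R6, C1, R8, I2, I3, R9, R11, L1, R12} → V_1 = 0.1173
Node n2: branches {R1, R2, R3, R4, R5, I1, R8, R9, R10, R11, L1, R12} → V_2 = 0.1173
Node n3: branches {R1, R4, R5, R6, R7, I1, I3, R10, V1} → V_3 = -7.420
Source currents: i(L1)=0.1923, i(V1)=-0.1513

0.1173 V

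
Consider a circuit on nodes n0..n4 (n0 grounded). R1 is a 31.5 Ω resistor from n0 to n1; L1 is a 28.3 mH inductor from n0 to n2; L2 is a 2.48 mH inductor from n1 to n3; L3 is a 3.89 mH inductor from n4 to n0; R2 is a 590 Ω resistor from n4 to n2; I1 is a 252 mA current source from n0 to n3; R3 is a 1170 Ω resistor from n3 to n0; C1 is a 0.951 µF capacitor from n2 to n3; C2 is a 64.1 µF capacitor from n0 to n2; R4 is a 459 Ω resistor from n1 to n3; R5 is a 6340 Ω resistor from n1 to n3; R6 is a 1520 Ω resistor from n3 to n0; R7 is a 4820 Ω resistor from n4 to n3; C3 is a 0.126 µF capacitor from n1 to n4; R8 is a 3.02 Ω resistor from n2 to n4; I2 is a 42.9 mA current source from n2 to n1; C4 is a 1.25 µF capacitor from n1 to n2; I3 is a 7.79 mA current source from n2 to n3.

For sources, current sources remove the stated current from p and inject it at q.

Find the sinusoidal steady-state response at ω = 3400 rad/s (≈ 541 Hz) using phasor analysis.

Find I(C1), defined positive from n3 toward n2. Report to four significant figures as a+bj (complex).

0.001146+0.02743j A

MNA unknowns: 4 node voltages V₁..V_4
R1: Y=0.03175+0.000j on G[0,1]
L1: Y=0.000-0.01039j on G[0,2]
L2: Y=0.000-0.1186j on G[1,3]
L3: Y=0.000-0.07561j on G[4,0]
R2: Y=0.001695+0.000j on G[4,2]
I1: z[0]−=0.252, z[3]+=0.252
R3: Y=0.0008547+0.000j on G[3,0]
C1: Y=0.000+0.003233j on G[2,3]
C2: Y=0.000+0.2179j on G[0,2]
R4: Y=0.002179+0.000j on G[1,3]
R5: Y=0.0001577+0.000j on G[1,3]
R6: Y=0.0006579+0.000j on G[3,0]
R7: Y=0.0002075+0.000j on G[4,3]
C3: Y=0.000+0.0004284j on G[1,4]
R8: Y=0.3311+0.000j on G[2,4]
I2: z[2]−=0.0429, z[1]+=0.0429
C4: Y=0.000+0.004250j on G[1,2]
I3: z[2]−=0.00779, z[3]+=0.00779
solve → V1=8.662-2.072j, V2=0.4487+0.3296j, V3=8.932-0.02491j, V4=0.3613+0.4221j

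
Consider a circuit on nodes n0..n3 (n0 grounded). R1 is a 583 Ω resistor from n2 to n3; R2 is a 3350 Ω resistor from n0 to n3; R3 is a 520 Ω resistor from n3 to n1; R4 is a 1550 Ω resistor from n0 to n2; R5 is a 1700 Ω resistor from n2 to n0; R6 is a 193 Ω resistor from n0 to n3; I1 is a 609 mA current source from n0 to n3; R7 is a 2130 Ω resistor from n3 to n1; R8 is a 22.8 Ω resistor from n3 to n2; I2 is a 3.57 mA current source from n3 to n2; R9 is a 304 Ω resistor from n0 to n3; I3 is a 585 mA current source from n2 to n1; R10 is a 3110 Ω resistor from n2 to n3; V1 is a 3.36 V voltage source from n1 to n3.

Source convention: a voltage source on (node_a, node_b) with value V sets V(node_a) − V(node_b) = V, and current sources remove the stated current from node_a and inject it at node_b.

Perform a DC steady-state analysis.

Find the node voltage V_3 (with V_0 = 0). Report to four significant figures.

62.61 V

MNA unknowns: 3 node voltages V₁..V_3 plus 1 source current (V1)
R1: Y=0.001715 on G[2,3]
R2: Y=0.0002985 on G[0,3]
R3: Y=0.001923 on G[3,1]
R4: Y=0.0006452 on G[0,2]
R5: Y=0.0005882 on G[2,0]
R6: Y=0.005181 on G[0,3]
I1: z[0]−=0.609, z[3]+=0.609
R7: Y=0.0004695 on G[3,1]
R8: Y=0.04386 on G[3,2]
I2: z[3]−=0.00357, z[2]+=0.00357
R9: Y=0.003289 on G[0,3]
I3: z[2]−=0.585, z[1]+=0.585
R10: Y=0.0003215 on G[2,3]
V1: row V1−V3=3.36, i_V1 at 1,3
solve → V1=65.97, V2=48.63, V3=62.61
aux → i_V1=0.5770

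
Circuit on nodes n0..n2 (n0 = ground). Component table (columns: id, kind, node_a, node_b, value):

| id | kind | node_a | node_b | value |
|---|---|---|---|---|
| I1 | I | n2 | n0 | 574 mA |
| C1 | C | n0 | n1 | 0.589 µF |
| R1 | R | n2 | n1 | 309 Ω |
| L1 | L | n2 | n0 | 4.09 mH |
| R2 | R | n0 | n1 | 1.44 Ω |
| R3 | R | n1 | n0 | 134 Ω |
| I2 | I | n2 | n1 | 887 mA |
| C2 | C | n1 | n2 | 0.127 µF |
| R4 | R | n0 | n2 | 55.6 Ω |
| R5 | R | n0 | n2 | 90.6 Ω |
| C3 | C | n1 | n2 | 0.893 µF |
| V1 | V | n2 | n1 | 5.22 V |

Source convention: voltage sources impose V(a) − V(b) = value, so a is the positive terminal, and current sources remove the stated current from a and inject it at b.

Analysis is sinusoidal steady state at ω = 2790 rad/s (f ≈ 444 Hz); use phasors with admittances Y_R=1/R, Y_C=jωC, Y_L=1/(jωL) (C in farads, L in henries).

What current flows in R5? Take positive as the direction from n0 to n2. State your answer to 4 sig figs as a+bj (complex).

-0.04601-0.005542j A

Apply KCL at each of the 2 non-ground nodes and solve the resulting linear system.
Node n1: branches {C1, R1, R2, R3, I2, C2, C3, V1} → V_1 = -1.052+0.5021j
Node n2: branches {I1, R1, L1, I2, C2, R4, R5, C3, V1} → V_2 = 4.168+0.5021j
Source currents: i(V1)=-1.643+0.3359j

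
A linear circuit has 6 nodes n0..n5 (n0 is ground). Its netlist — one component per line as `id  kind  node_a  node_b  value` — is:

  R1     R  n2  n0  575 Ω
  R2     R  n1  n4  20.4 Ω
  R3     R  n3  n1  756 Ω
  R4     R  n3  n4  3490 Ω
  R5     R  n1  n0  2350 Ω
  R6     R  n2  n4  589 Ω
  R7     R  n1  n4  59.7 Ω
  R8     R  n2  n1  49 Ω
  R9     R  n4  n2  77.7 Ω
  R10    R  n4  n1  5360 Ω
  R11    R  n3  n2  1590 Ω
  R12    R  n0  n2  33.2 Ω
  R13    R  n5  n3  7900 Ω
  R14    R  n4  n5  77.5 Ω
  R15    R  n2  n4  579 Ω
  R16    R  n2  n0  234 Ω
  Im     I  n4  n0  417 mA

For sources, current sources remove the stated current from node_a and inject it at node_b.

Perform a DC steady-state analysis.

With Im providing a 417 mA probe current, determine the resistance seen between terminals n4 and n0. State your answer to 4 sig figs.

R_eq = 57.63 Ω

MNA unknowns: 5 node voltages V₁..V_5
R1: Y=0.001739 on G[2,0]
R2: Y=0.04902 on G[1,4]
R3: Y=0.001323 on G[3,1]
R4: Y=0.0002865 on G[3,4]
R5: Y=0.0004255 on G[1,0]
R6: Y=0.001698 on G[2,4]
R7: Y=0.01675 on G[1,4]
R8: Y=0.02041 on G[2,1]
R9: Y=0.01287 on G[4,2]
R10: Y=0.0001866 on G[4,1]
R11: Y=0.0006289 on G[3,2]
R12: Y=0.03012 on G[0,2]
R13: Y=0.0001266 on G[5,3]
R14: Y=0.01290 on G[4,5]
R15: Y=0.001727 on G[2,4]
R16: Y=0.004274 on G[2,0]
Im: z[4]−=0.417, z[0]+=0.417
solve → V1=-20.89, V2=-11.29, V3=-18.88, V4=-24.03, V5=-23.98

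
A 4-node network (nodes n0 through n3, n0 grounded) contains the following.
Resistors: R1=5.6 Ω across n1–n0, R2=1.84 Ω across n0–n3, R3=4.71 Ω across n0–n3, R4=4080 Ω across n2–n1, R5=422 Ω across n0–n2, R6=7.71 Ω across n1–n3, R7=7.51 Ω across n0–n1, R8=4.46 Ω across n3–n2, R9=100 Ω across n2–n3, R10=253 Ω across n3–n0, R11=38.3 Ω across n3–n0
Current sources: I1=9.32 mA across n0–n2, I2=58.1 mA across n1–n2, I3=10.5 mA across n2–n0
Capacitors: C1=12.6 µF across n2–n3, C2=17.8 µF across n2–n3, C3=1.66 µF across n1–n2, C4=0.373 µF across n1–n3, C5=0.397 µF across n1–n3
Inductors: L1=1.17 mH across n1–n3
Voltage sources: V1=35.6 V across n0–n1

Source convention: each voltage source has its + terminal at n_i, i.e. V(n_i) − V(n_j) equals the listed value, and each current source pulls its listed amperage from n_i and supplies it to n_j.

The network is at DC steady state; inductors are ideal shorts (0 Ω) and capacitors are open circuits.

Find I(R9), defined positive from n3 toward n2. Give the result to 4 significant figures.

Element admittances at DC:
  Y(R1) = 0.1786 S between n1,n0
  I1: injects 0.00932 A into n2 (from n0)
  Y(C1) = 0.000 S between n2,n3
  Y(C2) = 0.000 S between n2,n3
  I2: injects 0.0581 A into n2 (from n1)
  Y(R2) = 0.5435 S between n0,n3
  Y(C3) = 0.000 S between n1,n2
  L1: short n1↔n3 (DC inductor)
  Y(R3) = 0.2123 S between n0,n3
  Y(R4) = 0.0002451 S between n2,n1
  Y(R5) = 0.002370 S between n0,n2
  Y(C4) = 0.000 S between n1,n3
  Y(R6) = 0.1297 S between n1,n3
  Y(R7) = 0.1332 S between n0,n1
  Y(R8) = 0.2242 S between n3,n2
  Y(C5) = 0.000 S between n1,n3
  Y(R9) = 0.01000 S between n2,n3
  Y(R10) = 0.003953 S between n3,n0
  Y(R11) = 0.02611 S between n3,n0
  I3: injects 0.0105 A into n0 (from n2)
  V1: constraint V(n0)−V(n1) = 35.6
Assemble and solve the 5×5 MNA system:
  V(n1)=-35.60  V(n2)=-35.00  V(n3)=-35.60
  i(L1)=-28.12  i(V1)=-39.16

-0.005965 A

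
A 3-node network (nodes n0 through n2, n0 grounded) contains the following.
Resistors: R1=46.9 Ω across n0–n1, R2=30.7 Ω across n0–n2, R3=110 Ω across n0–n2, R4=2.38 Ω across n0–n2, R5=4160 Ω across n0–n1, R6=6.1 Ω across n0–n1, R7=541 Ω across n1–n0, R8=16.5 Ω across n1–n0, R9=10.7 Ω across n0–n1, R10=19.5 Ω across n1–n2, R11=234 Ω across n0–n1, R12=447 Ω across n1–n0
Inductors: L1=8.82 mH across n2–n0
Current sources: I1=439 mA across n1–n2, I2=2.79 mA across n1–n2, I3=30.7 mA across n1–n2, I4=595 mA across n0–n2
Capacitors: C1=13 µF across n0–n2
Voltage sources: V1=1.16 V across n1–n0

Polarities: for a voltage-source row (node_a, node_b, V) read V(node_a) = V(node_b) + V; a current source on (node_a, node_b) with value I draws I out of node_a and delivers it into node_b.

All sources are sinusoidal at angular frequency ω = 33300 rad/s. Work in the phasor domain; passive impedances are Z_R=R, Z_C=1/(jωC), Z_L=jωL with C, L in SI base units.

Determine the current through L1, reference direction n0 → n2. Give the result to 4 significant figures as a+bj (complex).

0.003681+0.004397j A

MNA unknowns: 2 node voltages V₁..V_2 plus 1 source current (V1)
R1: Y=0.02132+0.000j on G[0,1]
R2: Y=0.03257+0.000j on G[0,2]
L1: Y=0.000-0.003405j on G[2,0]
R3: Y=0.009091+0.000j on G[0,2]
I1: z[1]−=0.439, z[2]+=0.439
R4: Y=0.4202+0.000j on G[0,2]
R5: Y=0.0002404+0.000j on G[0,1]
R6: Y=0.1639+0.000j on G[0,1]
R7: Y=0.001848+0.000j on G[1,0]
C1: Y=0.000+0.4329j on G[0,2]
R8: Y=0.06061+0.000j on G[1,0]
I2: z[1]−=0.00279, z[2]+=0.00279
I3: z[1]−=0.0307, z[2]+=0.0307
R9: Y=0.09346+0.000j on G[0,1]
R10: Y=0.05128+0.000j on G[1,2]
R11: Y=0.004274+0.000j on G[0,1]
R12: Y=0.002237+0.000j on G[1,0]
I4: z[0]−=0.595, z[2]+=0.595
V1: row V1−V0=1.16, i_V1 at 1,0
solve → V1=1.160+0.000j, V2=1.291-1.081j
aux → i_V1=-0.8693-0.05544j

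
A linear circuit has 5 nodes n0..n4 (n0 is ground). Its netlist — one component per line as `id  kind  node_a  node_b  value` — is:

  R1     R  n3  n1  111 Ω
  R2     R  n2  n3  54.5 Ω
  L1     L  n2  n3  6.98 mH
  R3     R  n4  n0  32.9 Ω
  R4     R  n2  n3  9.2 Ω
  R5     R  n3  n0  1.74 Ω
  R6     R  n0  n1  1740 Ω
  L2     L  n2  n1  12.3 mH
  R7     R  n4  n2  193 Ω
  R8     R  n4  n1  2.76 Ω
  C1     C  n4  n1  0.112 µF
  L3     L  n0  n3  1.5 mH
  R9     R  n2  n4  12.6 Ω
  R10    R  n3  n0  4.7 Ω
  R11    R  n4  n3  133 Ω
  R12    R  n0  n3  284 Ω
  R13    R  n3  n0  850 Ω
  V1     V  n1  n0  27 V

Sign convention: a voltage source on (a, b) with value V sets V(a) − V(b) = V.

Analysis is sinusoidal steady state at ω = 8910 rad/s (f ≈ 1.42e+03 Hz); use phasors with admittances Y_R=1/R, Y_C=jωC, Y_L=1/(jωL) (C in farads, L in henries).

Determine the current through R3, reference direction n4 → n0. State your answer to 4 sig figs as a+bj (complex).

0.6663-0.0004468j A

MNA unknowns: 4 node voltages V₁..V_4 plus 1 source current (V1)
R1: Y=0.009009+0.000j on G[3,1]
R2: Y=0.01835+0.000j on G[2,3]
L1: Y=0.000-0.01608j on G[2,3]
R3: Y=0.03040+0.000j on G[4,0]
R4: Y=0.1087+0.000j on G[2,3]
R5: Y=0.5747+0.000j on G[3,0]
R6: Y=0.0005747+0.000j on G[0,1]
L2: Y=0.000-0.009125j on G[2,1]
R7: Y=0.005181+0.000j on G[4,2]
R8: Y=0.3623+0.000j on G[4,1]
C1: Y=0.000+0.0009979j on G[4,1]
L3: Y=0.000-0.07482j on G[0,3]
R9: Y=0.07937+0.000j on G[2,4]
R10: Y=0.2128+0.000j on G[3,0]
R11: Y=0.007519+0.000j on G[4,3]
R12: Y=0.003521+0.000j on G[0,3]
R13: Y=0.001176+0.000j on G[3,0]
V1: row V1−V0=27, i_V1 at 1,0
solve → V1=27.00+0.000j, V2=9.839-0.1427j, V3=1.771-0.01652j, V4=21.92-0.01470j
aux → i_V1=-2.084+0.1460j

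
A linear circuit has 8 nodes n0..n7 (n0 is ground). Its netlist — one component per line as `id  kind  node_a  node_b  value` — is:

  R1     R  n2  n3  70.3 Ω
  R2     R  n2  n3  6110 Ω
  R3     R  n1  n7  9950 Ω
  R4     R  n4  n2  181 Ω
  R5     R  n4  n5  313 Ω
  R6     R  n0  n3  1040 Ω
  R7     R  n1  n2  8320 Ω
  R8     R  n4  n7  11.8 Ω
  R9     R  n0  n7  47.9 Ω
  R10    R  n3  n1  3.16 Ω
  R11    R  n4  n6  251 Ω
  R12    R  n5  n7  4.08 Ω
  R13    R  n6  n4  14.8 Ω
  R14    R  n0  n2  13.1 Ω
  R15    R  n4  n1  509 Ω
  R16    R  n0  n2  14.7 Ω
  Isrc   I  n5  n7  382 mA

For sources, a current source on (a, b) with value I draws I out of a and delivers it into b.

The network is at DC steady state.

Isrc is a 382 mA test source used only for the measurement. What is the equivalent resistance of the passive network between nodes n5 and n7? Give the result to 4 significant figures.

R_eq = 4.029 Ω

Apply KCL at each of the 7 non-ground nodes and solve the resulting linear system.
Node n1: branches {R3, R7, R10, R15} → V_1 = -0.006083
Node n2: branches {R1, R2, R4, R7, R14, R16} → V_2 = -0.001853
Node n3: branches {R1, R2, R6, R10} → V_3 = -0.005882
Node n4: branches {R4, R5, R8, R11, R13, R15} → V_4 = -0.03970
Node n5: branches {R5, R12, Isrc} → V_5 = -1.526
Node n6: branches {R11, R13} → V_6 = -0.03970
Node n7: branches {R3, R8, R9, R12, Isrc} → V_7 = 0.01309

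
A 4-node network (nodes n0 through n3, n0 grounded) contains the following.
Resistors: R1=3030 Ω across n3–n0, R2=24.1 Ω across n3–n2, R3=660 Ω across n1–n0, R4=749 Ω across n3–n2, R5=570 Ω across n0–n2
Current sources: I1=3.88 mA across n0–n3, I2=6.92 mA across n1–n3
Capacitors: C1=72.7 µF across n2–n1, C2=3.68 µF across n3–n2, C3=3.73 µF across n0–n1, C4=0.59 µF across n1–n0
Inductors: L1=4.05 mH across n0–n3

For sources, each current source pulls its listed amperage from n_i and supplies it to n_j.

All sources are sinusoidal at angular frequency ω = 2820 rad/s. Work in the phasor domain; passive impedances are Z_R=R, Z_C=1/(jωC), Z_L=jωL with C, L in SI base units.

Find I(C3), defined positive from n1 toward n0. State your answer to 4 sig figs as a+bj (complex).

Apply KCL at each of the 3 non-ground nodes and solve the resulting linear system.
Node n1: branches {C1, R3, C3, C4, I2} → V_1 = -0.1074+0.1383j
Node n2: branches {R2, C1, C2, R4, R5} → V_2 = -0.1127+0.1136j
Node n3: branches {R1, R2, I1, C2, R4, L1, I2} → V_3 = -0.01001+0.06771j

-0.001455-0.001129j A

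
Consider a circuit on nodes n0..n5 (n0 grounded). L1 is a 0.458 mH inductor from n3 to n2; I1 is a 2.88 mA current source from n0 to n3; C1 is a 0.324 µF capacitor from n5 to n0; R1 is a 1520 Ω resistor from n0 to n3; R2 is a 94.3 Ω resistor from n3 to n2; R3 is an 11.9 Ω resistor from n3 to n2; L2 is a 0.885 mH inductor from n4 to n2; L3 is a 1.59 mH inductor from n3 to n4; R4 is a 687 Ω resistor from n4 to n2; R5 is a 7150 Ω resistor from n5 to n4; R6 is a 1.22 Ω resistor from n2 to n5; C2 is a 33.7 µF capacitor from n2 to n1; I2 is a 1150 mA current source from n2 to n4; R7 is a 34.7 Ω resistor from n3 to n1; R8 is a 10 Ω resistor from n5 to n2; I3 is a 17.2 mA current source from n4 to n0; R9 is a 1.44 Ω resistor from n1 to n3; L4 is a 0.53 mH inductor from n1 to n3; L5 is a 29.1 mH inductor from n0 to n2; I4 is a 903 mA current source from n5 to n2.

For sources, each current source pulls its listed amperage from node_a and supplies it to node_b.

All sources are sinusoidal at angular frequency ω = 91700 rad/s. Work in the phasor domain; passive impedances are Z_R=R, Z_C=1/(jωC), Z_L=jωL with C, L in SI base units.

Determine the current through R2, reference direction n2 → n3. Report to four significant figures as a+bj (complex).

Apply KCL at each of the 5 non-ground nodes and solve the resulting linear system.
Node n1: branches {C2, R7, R9, L4} → V_1 = 0.9647+0.3954j
Node n2: branches {L1, R2, R3, L2, R4, R6, C2, I2, R8, L5, I4} → V_2 = 0.9675+0.5120j
Node n3: branches {L1, I1, R1, R2, R3, L3, R7, R9, L4} → V_3 = 1.463+0.3973j
Node n4: branches {L2, L3, R4, R5, I2, I3} → V_4 = 6.018+59.10j
Node n5: branches {C1, R5, R6, R8, I4} → V_5 = 0.003405+0.5208j

-0.005253+0.001216j A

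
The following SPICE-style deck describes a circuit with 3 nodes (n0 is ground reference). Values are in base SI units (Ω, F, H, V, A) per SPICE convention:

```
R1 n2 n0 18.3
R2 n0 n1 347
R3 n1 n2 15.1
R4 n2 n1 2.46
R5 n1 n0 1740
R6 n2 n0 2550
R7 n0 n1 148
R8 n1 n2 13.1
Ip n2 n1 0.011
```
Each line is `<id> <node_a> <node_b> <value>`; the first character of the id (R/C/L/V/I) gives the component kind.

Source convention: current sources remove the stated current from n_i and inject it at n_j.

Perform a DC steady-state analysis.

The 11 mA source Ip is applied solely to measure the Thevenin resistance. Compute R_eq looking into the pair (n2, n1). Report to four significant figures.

MNA unknowns: 2 node voltages V₁..V_2
R1: Y=0.05464 on G[2,0]
R2: Y=0.002882 on G[0,1]
R3: Y=0.06623 on G[1,2]
R4: Y=0.4065 on G[2,1]
R5: Y=0.0005747 on G[1,0]
R6: Y=0.0003922 on G[2,0]
R7: Y=0.006757 on G[0,1]
R8: Y=0.07634 on G[1,2]
Ip: z[2]−=0.011, z[1]+=0.011
solve → V1=0.01664, V2=-0.003087

R_eq = 1.793 Ω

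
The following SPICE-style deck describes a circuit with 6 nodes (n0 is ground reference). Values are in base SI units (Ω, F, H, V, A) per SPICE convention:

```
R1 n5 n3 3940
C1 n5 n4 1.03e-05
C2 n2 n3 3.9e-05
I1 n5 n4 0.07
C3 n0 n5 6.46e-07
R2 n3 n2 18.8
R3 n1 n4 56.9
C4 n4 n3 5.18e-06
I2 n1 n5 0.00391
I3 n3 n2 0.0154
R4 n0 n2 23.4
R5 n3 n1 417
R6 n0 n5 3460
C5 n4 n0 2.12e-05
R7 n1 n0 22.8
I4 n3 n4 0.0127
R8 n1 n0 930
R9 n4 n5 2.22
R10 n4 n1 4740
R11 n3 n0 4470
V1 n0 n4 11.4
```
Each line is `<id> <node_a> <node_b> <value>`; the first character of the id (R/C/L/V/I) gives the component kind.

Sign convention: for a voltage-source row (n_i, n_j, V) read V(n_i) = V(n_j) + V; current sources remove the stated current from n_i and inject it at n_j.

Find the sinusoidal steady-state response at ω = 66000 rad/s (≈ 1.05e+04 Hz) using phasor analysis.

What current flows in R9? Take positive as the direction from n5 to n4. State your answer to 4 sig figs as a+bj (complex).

Element admittances at ω=66000 rad/s:
  Y(R1) = 0.0002538+0.000j S between n5,n3
  Y(C1) = 0.000+0.6798j S between n5,n4
  Y(C2) = 0.000+2.574j S between n2,n3
  I1: injects 0.07 A into n4 (from n5)
  Y(C3) = 0.000+0.04264j S between n0,n5
  Y(R2) = 0.05319+0.000j S between n3,n2
  Y(R3) = 0.01757+0.000j S between n1,n4
  Y(C4) = 0.000+0.3419j S between n4,n3
  I2: injects 0.00391 A into n5 (from n1)
  I3: injects 0.0154 A into n2 (from n3)
  Y(R4) = 0.04274+0.000j S between n0,n2
  Y(R5) = 0.002398+0.000j S between n3,n1
  Y(R6) = 0.0002890+0.000j S between n0,n5
  Y(C5) = 0.000+1.399j S between n4,n0
  Y(R7) = 0.04386+0.000j S between n1,n0
  I4: injects 0.0127 A into n4 (from n3)
  Y(R8) = 0.001075+0.000j S between n1,n0
  Y(R9) = 0.4505+0.000j S between n4,n5
  Y(R10) = 0.0002110+0.000j S between n4,n1
  Y(R11) = 0.0002237+0.000j S between n3,n0
  V1: constraint V(n0)−V(n4) = 11.4
Assemble and solve the 6×6 MNA system:
  V(n1)=-3.586-0.05223j  V(n2)=-11.16-1.609j  V(n3)=-11.19-1.418j  V(n4)=-11.40+0.000j  V(n5)=-10.96+0.3645j
  i(V1)=-0.6591-16.49j

0.2003+0.1642j A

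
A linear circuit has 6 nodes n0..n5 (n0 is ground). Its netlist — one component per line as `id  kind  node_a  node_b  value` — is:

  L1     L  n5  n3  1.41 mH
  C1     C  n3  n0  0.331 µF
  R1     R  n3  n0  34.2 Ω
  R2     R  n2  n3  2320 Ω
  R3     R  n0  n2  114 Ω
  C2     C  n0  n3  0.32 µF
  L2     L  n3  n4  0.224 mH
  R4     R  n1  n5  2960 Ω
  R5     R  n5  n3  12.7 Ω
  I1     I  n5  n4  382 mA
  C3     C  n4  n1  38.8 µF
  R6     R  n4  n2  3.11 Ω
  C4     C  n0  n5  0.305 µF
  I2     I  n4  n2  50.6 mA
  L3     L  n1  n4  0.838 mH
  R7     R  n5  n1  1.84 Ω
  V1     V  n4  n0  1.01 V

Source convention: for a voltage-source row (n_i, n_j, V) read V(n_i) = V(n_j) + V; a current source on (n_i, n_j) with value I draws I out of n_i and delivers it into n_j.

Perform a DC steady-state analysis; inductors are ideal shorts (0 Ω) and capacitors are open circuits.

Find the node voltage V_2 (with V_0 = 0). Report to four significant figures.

1.136 V

MNA unknowns: 5 node voltages V₁..V_5 plus 4 source currents (L1, L2, L3, V1)
L1: row V5−V3=0, i_L1 at 5,3
C1: Y=0.000 on G[3,0]
R1: Y=0.02924 on G[3,0]
R2: Y=0.0004310 on G[2,3]
R3: Y=0.008772 on G[0,2]
C2: Y=0.000 on G[0,3]
L2: row V3−V4=0, i_L2 at 3,4
R4: Y=0.0003378 on G[1,5]
R5: Y=0.07874 on G[5,3]
I1: z[5]−=0.382, z[4]+=0.382
C3: Y=0.000 on G[4,1]
R6: Y=0.3215 on G[4,2]
C4: Y=0.000 on G[0,5]
I2: z[4]−=0.0506, z[2]+=0.0506
L3: row V1−V4=0, i_L3 at 1,4
R7: Y=0.5435 on G[5,1]
V1: row V4−V0=1.01, i_V1 at 4,0
solve → V1=1.010, V2=1.136, V3=1.010, V4=1.010, V5=1.010
aux → i_L1=-0.3820, i_L2=-0.4115, i_L3=0.000, i_V1=-0.03950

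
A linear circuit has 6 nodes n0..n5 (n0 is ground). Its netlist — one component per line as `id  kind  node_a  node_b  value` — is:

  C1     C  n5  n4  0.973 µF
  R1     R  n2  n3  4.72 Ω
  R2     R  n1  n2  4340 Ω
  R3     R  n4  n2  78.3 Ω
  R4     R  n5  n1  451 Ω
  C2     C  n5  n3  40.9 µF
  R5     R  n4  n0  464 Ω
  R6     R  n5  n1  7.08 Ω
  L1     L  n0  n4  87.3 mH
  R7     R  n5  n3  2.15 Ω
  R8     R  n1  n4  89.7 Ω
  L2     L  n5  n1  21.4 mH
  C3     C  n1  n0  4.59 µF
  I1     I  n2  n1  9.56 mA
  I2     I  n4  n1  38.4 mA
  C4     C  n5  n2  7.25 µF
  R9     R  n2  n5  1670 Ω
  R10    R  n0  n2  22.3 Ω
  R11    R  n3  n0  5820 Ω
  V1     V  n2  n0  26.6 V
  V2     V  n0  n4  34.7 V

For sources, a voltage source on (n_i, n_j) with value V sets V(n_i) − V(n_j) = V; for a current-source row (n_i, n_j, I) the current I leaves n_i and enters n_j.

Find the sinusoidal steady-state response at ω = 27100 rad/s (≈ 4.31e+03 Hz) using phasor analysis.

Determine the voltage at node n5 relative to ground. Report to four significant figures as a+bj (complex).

Apply KCL at each of the 5 non-ground nodes and solve the resulting linear system.
Node n1: branches {R2, R4, R6, R8, L2, C3, I1, I2} → V_1 = 8.007-7.801j
Node n2: branches {R1, R2, R3, I1, C4, R9, R10, V1} → V_2 = 26.60+0.000j
Node n3: branches {R1, C2, R7, R11} → V_3 = 18.60-2.490j
Node n4: branches {C1, R3, R5, L1, R8, I2, V2} → V_4 = -34.70+0.000j
Node n5: branches {C1, R4, C2, R6, R7, L2, C4, R9} → V_5 = 17.65-1.361j
Source currents: i(V1)=-3.423-2.289j, i(V2)=-1.331-1.279j

17.65-1.361j V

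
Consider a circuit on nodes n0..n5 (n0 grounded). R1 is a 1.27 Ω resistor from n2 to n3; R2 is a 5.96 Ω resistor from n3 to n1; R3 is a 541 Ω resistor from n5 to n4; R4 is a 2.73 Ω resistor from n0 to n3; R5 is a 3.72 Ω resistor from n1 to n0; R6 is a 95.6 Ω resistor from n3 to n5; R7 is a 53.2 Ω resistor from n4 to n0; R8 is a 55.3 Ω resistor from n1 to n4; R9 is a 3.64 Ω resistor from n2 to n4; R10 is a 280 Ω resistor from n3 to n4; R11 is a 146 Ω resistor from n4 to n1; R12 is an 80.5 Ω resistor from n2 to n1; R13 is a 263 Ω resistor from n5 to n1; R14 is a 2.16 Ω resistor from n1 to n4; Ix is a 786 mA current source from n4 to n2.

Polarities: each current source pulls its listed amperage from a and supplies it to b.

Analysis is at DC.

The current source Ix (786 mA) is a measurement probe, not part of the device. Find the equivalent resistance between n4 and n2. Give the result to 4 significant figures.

R_eq = 2.240 Ω

MNA unknowns: 5 node voltages V₁..V_5
R1: Y=0.7874 on G[2,3]
R2: Y=0.1678 on G[3,1]
R3: Y=0.001848 on G[5,4]
R4: Y=0.3663 on G[0,3]
R5: Y=0.2688 on G[1,0]
R6: Y=0.01046 on G[3,5]
R7: Y=0.01880 on G[4,0]
R8: Y=0.01808 on G[1,4]
R9: Y=0.2747 on G[2,4]
R10: Y=0.003571 on G[3,4]
R11: Y=0.006849 on G[4,1]
R12: Y=0.01242 on G[2,1]
R13: Y=0.003802 on G[5,1]
R14: Y=0.4630 on G[1,4]
Ix: z[4]−=0.786, z[2]+=0.786
solve → V1=-0.4483, V2=0.7461, V3=0.3811, V4=-1.015, V5=0.02520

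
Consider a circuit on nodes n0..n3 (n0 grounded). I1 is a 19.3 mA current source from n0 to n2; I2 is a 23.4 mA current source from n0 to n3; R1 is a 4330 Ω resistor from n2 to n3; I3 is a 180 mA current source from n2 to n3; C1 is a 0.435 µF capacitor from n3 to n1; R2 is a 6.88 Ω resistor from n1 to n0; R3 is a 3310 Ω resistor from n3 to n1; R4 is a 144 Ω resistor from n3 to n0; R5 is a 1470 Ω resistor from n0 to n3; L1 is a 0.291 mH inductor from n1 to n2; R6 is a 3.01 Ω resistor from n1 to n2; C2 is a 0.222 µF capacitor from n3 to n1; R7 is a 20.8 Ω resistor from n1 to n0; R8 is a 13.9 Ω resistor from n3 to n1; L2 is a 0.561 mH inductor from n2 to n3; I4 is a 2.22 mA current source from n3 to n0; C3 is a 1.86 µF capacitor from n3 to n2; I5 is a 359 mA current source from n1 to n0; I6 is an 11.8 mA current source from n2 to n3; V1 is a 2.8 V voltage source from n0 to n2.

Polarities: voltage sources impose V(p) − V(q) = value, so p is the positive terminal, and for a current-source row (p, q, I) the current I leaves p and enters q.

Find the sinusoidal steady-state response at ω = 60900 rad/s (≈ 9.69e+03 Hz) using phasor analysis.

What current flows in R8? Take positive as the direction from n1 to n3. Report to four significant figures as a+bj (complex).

-0.04033+0.1028j A

Element admittances at ω=60900 rad/s:
  I1: injects 0.0193 A into n2 (from n0)
  I2: injects 0.0234 A into n3 (from n0)
  Y(R1) = 0.0002309+0.000j S between n2,n3
  I3: injects 0.18 A into n3 (from n2)
  Y(C1) = 0.000+0.02649j S between n3,n1
  Y(R2) = 0.1453+0.000j S between n1,n0
  Y(R3) = 0.0003021+0.000j S between n3,n1
  Y(R4) = 0.006944+0.000j S between n3,n0
  Y(R5) = 0.0006803+0.000j S between n0,n3
  Y(L1) = 0.000-0.05643j S between n1,n2
  Y(R6) = 0.3322+0.000j S between n1,n2
  Y(C2) = 0.000+0.01352j S between n3,n1
  Y(R7) = 0.04808+0.000j S between n1,n0
  Y(R8) = 0.07194+0.000j S between n3,n1
  Y(L2) = 0.000-0.02927j S between n2,n3
  I4: injects 0.00222 A into n0 (from n3)
  Y(C3) = 0.000+0.1133j S between n3,n2
  I5: injects 0.359 A into n0 (from n1)
  I6: injects 0.0118 A into n3 (from n2)
  V1: constraint V(n0)−V(n2) = 2.8
Assemble and solve the 4×4 MNA system:
  V(n1)=-2.257-0.09532j  V(n2)=-2.800+0.000j  V(n3)=-1.696-1.524j
  i(V1)=-0.1309-0.03006j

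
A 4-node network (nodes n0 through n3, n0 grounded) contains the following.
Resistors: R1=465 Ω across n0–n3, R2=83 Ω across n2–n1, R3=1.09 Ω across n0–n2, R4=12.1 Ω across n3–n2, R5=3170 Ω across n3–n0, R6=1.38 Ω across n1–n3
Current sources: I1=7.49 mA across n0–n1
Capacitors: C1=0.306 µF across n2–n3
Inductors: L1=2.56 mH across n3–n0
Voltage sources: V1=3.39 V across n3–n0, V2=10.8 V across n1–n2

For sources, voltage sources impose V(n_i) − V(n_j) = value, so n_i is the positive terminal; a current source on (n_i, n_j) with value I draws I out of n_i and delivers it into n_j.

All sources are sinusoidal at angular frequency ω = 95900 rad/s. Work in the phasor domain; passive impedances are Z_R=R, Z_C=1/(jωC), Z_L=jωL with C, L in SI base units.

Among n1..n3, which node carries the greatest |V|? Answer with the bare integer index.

1

MNA unknowns: 3 node voltages V₁..V_3 plus 2 source currents (V1, V2)
R1: Y=0.002151+0.000j on G[0,3]
I1: z[0]−=0.00749, z[1]+=0.00749
C1: Y=0.000+0.02935j on G[2,3]
R2: Y=0.01205+0.000j on G[2,1]
L1: Y=0.000-0.004073j on G[3,0]
R3: Y=0.9174+0.000j on G[0,2]
R4: Y=0.08264+0.000j on G[3,2]
R5: Y=0.0003155+0.000j on G[3,0]
R6: Y=0.7246+0.000j on G[1,3]
V1: row V3−V0=3.39, i_V1 at 3,0
V2: row V1−V2=10.8, i_V2 at 1,2
solve → V1=7.855+0.1078j, V2=-2.945+0.1078j, V3=3.390+0.000j
aux → i_V1=2.701-0.08507j, i_V2=-3.358-0.07810j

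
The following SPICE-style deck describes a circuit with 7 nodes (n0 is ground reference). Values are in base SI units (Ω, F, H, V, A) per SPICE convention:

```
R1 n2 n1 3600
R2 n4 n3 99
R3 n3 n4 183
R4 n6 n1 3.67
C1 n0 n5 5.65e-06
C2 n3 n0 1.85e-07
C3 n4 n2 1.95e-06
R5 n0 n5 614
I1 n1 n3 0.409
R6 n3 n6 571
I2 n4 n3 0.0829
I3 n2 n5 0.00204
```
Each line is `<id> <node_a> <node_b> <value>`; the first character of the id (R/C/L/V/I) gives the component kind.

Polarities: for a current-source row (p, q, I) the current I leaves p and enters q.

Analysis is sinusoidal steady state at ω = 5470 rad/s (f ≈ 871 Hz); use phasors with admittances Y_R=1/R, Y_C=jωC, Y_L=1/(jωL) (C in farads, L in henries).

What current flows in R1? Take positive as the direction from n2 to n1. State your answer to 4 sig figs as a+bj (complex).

0.05413+0.001242j A

Apply KCL at each of the 6 non-ground nodes and solve the resulting linear system.
Node n1: branches {R1, R4, I1} → V_1 = -203.9+2.730j
Node n2: branches {R1, C3, I3} → V_2 = -9.051+7.202j
Node n3: branches {R2, R3, C2, I1, R6, I2} → V_3 = 0.000+2.016j
Node n4: branches {R2, R3, C3, I2} → V_4 = -8.935+1.936j
Node n5: branches {C1, R5, I3} → V_5 = 0.003469-0.06582j
Node n6: branches {R4, R6} → V_6 = -202.6+2.725j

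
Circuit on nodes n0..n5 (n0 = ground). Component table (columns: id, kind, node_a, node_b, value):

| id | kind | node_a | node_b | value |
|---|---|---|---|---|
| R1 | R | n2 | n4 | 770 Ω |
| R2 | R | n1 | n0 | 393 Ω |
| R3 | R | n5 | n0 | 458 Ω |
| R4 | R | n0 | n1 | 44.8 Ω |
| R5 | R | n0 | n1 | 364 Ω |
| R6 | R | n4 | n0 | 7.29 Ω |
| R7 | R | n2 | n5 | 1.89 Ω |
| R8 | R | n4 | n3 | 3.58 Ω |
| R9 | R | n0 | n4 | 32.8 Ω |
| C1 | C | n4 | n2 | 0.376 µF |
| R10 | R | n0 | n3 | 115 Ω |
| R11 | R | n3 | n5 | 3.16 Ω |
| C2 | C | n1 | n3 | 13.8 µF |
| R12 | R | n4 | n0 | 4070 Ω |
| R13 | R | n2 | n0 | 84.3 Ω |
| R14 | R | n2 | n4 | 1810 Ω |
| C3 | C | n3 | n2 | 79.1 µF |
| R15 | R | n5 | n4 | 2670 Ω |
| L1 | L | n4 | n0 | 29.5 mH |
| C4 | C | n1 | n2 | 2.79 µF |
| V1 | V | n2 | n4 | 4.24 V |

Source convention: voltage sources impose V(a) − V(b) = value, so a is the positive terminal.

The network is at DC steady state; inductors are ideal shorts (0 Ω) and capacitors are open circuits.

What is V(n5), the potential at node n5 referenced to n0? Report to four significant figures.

3.287 V

Element admittances at DC:
  Y(R1) = 0.001299 S between n2,n4
  Y(R2) = 0.002545 S between n1,n0
  Y(R3) = 0.002183 S between n5,n0
  Y(R4) = 0.02232 S between n0,n1
  Y(R5) = 0.002747 S between n0,n1
  Y(R6) = 0.1372 S between n4,n0
  Y(R7) = 0.5291 S between n2,n5
  Y(R8) = 0.2793 S between n4,n3
  Y(R9) = 0.03049 S between n0,n4
  Y(C1) = 0.000 S between n4,n2
  Y(R10) = 0.008696 S between n0,n3
  Y(R11) = 0.3165 S between n3,n5
  Y(C2) = 0.000 S between n1,n3
  Y(R12) = 0.0002457 S between n4,n0
  Y(R13) = 0.01186 S between n2,n0
  Y(R14) = 0.0005525 S between n2,n4
  Y(C3) = 0.000 S between n3,n2
  Y(R15) = 0.0003745 S between n5,n4
  L1: short n4↔n0 (DC inductor)
  Y(C4) = 0.000 S between n1,n2
  V1: constraint V(n2)−V(n4) = 4.24
Assemble and solve the 7×7 MNA system:
  V(n1)=0.000  V(n2)=4.240  V(n3)=1.721  V(n4)=0.000  V(n5)=3.287
  i(L1)=-0.07244  i(V1)=-0.5622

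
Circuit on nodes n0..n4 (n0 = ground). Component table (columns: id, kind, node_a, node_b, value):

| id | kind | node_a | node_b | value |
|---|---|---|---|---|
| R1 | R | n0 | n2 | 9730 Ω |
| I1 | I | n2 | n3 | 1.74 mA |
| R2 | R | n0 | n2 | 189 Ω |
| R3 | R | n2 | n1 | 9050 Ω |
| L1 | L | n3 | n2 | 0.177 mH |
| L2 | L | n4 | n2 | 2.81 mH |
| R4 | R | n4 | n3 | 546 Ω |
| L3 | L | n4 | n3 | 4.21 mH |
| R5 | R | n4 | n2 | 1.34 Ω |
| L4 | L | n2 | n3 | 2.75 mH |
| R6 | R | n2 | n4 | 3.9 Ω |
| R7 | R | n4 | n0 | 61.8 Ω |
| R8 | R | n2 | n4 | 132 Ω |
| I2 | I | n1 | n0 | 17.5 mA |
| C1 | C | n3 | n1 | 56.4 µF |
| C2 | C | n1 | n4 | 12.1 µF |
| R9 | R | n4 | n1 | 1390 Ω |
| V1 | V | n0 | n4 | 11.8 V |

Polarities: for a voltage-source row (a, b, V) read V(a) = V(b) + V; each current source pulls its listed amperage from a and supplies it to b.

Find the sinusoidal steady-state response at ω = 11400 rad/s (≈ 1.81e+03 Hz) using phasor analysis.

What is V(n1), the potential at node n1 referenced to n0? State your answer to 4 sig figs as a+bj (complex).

Element admittances at ω=11400 rad/s:
  Y(R1) = 0.0001028+0.000j S between n0,n2
  I1: injects 0.00174 A into n3 (from n2)
  Y(R2) = 0.005291+0.000j S between n0,n2
  Y(R3) = 0.0001105+0.000j S between n2,n1
  Y(L1) = 0.000-0.4956j S between n3,n2
  Y(L2) = 0.000-0.03122j S between n4,n2
  Y(R4) = 0.001832+0.000j S between n4,n3
  Y(L3) = 0.000-0.02084j S between n4,n3
  Y(R5) = 0.7463+0.000j S between n4,n2
  Y(L4) = 0.000-0.03190j S between n2,n3
  Y(R6) = 0.2564+0.000j S between n2,n4
  Y(R7) = 0.01618+0.000j S between n4,n0
  Y(R8) = 0.007576+0.000j S between n2,n4
  I2: injects 0.0175 A into n0 (from n1)
  Y(C1) = 0.000+0.6430j S between n3,n1
  Y(C2) = 0.000+0.1379j S between n1,n4
  Y(R9) = 0.0007194+0.000j S between n4,n1
  V1: constraint V(n0)−V(n4) = 11.8
Assemble and solve the 5×5 MNA system:
  V(n1)=-11.75-0.005334j  V(n2)=-11.75-0.003555j  V(n3)=-11.75-0.03375j  V(n4)=-11.80+0.000j
  i(V1)=-0.2368-1.918e-05j

-11.75-0.005334j V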